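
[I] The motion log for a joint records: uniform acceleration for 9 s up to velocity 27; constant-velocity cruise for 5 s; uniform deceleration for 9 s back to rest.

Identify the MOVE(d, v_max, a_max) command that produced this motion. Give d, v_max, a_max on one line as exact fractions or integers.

d=378 v_max=27 a_max=3

a_max = 27/9 = 3
d_a = ½·27·9 = 243/2; d_c = 27·5 = 135
d = 2·243/2 + 135 = 378
t_c = 5 > 0 so v_max = 27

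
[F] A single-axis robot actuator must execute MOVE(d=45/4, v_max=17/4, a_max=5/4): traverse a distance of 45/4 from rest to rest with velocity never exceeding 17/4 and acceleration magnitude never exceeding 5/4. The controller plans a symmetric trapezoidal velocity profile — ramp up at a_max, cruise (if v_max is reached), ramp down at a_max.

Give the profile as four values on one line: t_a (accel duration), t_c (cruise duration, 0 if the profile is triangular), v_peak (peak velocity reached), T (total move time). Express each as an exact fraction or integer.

v_max²/a_max = (17/4)²/(5/4) = 289/20
45/4 < 289/20 so t_c = 0
v_peak = √(45/4·5/4) = √(225/16) = 15/4
t_a = (15/4)/(5/4) = 3; t_c = 0
T = 2·3 = 6

t_a=3 t_c=0 v_peak=15/4 T=6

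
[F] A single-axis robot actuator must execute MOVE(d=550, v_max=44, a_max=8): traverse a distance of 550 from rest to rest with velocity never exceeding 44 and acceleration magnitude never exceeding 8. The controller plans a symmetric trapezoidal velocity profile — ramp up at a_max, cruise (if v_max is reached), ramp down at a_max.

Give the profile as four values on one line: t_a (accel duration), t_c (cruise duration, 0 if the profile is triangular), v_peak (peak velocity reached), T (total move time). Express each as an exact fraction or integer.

v_max²/a_max = 44²/8 = 242
550 ≥ 242 so v_max reached
t_a = 44/8 = 11/2; v_peak = 44
d_cruise = 550 − 242 = 308; t_c = 308/44 = 7
T = 2·11/2 + 7 = 18

t_a=11/2 t_c=7 v_peak=44 T=18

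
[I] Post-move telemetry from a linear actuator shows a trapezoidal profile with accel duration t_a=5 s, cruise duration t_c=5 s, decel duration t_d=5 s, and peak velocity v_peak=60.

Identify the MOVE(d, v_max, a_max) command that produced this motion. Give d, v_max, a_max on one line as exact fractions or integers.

d=600 v_max=60 a_max=12

a_max = 60/5 = 12
d_a = ½·60·5 = 150; d_c = 60·5 = 300
d = 2·150 + 300 = 600
t_c = 5 > 0 ⇒ limit active, v_max = 60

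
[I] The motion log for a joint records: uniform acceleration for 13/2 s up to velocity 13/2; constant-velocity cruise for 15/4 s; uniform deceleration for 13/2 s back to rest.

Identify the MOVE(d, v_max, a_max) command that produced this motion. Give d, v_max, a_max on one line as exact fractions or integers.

a_max = (13/2)/(13/2) = 1
d_a = ½·13/2·13/2 = 169/8; d_c = 13/2·15/4 = 195/8
d = 2·169/8 + 195/8 = 533/8
t_c = 15/4 > 0 → v_max = v_peak = 13/2

d=533/8 v_max=13/2 a_max=1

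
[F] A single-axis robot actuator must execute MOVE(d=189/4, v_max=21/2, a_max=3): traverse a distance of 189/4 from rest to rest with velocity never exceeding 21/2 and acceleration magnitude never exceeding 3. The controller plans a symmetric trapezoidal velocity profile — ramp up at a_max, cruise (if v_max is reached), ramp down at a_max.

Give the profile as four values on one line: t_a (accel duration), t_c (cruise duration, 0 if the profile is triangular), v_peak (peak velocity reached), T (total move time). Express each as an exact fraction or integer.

t_a=7/2 t_c=1 v_peak=21/2 T=8

v_max²/a_max = (21/2)²/3 = 147/4
189/4 ≥ 147/4 → trapezoidal
t_a = (21/2)/3 = 7/2; v_peak = 21/2
d_cruise = 189/4 − 147/4 = 21/2; t_c = (21/2)/(21/2) = 1
T = 2·7/2 + 1 = 8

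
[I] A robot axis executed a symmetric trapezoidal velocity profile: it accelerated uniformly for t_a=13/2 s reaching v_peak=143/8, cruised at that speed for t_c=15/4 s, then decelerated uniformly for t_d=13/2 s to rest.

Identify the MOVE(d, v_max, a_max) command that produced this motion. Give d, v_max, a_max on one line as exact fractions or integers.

d=5863/32 v_max=143/8 a_max=11/4

a_max = (143/8)/(13/2) = 11/4
d_a = ½·143/8·13/2 = 1859/32; d_c = 143/8·15/4 = 2145/32
d = 2·1859/32 + 2145/32 = 5863/32
t_c = 15/4 > 0 so v_max = 143/8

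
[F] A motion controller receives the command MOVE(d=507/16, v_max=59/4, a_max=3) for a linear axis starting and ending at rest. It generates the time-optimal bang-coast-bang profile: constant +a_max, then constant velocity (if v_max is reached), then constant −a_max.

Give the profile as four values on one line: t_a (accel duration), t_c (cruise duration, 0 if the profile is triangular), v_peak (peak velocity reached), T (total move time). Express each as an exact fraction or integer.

vₘ²/aₘ = (59/4)²/3 = 3481/48
507/16 < 3481/48 so t_c = 0
v_peak = √(507/16·3) = √(1521/16) = 39/4
t_a = (39/4)/3 = 13/4; t_c = 0
T = 2·13/4 = 13/2

t_a=13/4 t_c=0 v_peak=39/4 T=13/2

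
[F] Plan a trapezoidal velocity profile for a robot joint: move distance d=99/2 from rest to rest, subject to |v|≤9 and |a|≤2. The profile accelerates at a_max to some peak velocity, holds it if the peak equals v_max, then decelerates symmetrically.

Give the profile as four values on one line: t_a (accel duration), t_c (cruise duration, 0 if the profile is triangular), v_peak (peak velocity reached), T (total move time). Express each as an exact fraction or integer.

(v_max)²/a_max = 9²/2 = 81/2
99/2 ≥ 81/2 → trapezoidal
t_a = 9/2; v_peak = 9
d_cruise = 99/2 − 81/2 = 9; t_c = 9/9 = 1
T = 2·9/2 + 1 = 10

t_a=9/2 t_c=1 v_peak=9 T=10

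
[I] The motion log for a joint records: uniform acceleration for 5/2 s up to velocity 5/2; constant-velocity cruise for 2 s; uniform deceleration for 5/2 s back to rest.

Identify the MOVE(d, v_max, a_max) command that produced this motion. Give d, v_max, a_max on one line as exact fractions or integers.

d=45/4 v_max=5/2 a_max=1

a_max = (5/2)/(5/2) = 1
d_a = ½·5/2·5/2 = 25/8; d_c = 5/2·2 = 5
d = 2·25/8 + 5 = 45/4
t_c = 2 > 0 so v_max = 5/2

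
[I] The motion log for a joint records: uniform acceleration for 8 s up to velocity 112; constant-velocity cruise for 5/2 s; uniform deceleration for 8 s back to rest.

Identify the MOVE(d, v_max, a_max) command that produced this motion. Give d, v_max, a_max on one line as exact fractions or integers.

a_max = 112/8 = 14
d_a = ½·112·8 = 448; d_c = 112·5/2 = 280
d = 2·448 + 280 = 1176
t_c = 5/2 > 0 → v_max = v_peak = 112

d=1176 v_max=112 a_max=14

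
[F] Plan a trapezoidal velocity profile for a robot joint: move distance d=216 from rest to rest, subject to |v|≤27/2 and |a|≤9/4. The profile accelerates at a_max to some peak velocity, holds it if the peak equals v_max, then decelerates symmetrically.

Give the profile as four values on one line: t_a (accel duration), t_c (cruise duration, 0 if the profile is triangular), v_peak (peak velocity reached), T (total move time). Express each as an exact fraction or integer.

t_a=6 t_c=10 v_peak=27/2 T=22

vₘ²/aₘ = (27/2)²/(9/4) = 81
216 ≥ 81 ⇒ cruise phase
t_a = (27/2)/(9/4) = 6; v_peak = 27/2
d_cruise = 216 − 81 = 135; t_c = 135/(27/2) = 10
T = 2·6 + 10 = 22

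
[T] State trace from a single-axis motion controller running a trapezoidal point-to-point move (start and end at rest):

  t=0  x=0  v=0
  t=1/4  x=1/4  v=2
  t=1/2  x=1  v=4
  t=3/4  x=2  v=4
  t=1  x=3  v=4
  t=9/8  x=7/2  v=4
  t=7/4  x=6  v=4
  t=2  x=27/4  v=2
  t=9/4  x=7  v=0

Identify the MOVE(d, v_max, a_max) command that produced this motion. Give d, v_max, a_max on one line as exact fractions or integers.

final state: t=9/4, x=7, v=0 → d = 7
a_max = (2−0)/(1/4−0) = 8
max v = 4 over t∈[1/2,7/4] → v_max = 4
check: 4·(1/2+5/4) = 7 ✓

d=7 v_max=4 a_max=8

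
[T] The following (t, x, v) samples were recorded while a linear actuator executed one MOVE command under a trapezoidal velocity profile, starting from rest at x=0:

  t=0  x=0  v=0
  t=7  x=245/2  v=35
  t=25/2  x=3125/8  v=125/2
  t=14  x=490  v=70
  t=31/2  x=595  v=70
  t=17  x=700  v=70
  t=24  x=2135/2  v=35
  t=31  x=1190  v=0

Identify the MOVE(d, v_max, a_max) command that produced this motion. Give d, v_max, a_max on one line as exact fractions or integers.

d=1190 v_max=70 a_max=5

final state: t=31, x=1190, v=0 → d = 1190
a_max = (35−0)/(7−0) = 5
max v = 70 over t∈[14,17] → v_max = 70
check: 70·(14+3) = 1190 ✓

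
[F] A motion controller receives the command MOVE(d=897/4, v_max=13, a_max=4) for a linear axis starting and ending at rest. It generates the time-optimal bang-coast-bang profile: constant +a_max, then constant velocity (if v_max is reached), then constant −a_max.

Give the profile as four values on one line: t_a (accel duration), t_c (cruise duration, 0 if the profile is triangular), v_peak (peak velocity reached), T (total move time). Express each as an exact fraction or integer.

(v_max)²/a_max = 13²/4 = 169/4
897/4 ≥ 169/4 so v_max reached
t_a = 13/4; v_peak = 13
d_cruise = 897/4 − 169/4 = 182; t_c = 182/13 = 14
T = 2·13/4 + 14 = 41/2

t_a=13/4 t_c=14 v_peak=13 T=41/2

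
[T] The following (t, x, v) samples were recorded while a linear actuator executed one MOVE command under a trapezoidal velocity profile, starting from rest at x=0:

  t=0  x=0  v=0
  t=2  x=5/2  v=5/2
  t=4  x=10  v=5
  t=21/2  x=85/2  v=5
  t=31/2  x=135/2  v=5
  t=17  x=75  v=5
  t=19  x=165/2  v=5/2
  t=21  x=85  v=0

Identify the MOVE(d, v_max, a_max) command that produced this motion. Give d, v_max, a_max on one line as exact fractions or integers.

d=85 v_max=5 a_max=5/4

final state: t=21, x=85, v=0 → d = 85
a_max = (5/2−0)/(2−0) = 5/4
max v = 5 over t∈[4,17] → v_max = 5
check: 5·(4+13) = 85 ✓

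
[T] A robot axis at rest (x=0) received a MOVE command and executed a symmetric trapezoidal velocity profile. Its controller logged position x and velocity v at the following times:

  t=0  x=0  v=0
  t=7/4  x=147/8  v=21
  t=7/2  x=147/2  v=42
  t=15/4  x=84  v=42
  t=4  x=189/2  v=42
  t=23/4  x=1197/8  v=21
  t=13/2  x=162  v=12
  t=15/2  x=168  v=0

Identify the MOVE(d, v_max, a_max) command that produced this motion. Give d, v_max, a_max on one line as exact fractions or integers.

final state: t=15/2, x=168, v=0 → d = 168
a_max = (21−0)/(7/4−0) = 12
max v = 42 over t∈[7/2,4] → v_max = 42
check: 42·(7/2+1/2) = 168 ✓

d=168 v_max=42 a_max=12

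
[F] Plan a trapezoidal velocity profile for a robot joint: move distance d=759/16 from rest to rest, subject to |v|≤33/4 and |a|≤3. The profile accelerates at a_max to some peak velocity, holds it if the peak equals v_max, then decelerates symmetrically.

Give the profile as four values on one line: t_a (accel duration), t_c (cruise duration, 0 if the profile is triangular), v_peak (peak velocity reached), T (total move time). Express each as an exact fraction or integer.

t_a=11/4 t_c=3 v_peak=33/4 T=17/2

(v_max)²/a_max = (33/4)²/3 = 363/16
759/16 ≥ 363/16 → trapezoidal
t_a = (33/4)/3 = 11/4; v_peak = 33/4
d_cruise = 759/16 − 363/16 = 99/4; t_c = (99/4)/(33/4) = 3
T = 2·11/4 + 3 = 17/2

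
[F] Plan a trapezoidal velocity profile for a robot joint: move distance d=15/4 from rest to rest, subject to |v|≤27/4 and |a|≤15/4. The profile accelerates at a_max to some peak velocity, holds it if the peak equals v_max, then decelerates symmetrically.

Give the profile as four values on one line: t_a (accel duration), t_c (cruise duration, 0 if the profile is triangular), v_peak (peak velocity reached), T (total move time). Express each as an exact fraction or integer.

v_max²/a_max = (27/4)²/(15/4) = 243/20
15/4 < 243/20 ⇒ no cruise
v_peak = √(15/4·15/4) = √(225/16) = 15/4
t_a = (15/4)/(15/4) = 1; t_c = 0
T = 2·1 = 2

t_a=1 t_c=0 v_peak=15/4 T=2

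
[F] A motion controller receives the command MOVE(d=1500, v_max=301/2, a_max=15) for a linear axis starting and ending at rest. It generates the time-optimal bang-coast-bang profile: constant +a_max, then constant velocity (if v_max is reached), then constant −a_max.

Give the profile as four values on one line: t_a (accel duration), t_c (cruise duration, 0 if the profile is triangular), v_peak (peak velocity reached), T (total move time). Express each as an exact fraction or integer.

t_a=10 t_c=0 v_peak=150 T=20

(v_max)²/a_max = (301/2)²/15 = 90601/60
1500 < 90601/60 ⇒ no cruise
v_peak = √(1500·15) = √22500 = 150
t_a = 150/15 = 10; t_c = 0
T = 2·10 = 20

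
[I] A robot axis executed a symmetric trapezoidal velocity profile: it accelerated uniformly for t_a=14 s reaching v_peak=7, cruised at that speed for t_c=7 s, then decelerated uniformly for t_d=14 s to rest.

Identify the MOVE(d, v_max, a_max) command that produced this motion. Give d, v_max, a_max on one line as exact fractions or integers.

a_max = 7/14 = 1/2
d_a = ½·7·14 = 49; d_c = 7·7 = 49
d = 2·49 + 49 = 147
t_c = 7 > 0 → v_max = v_peak = 7

d=147 v_max=7 a_max=1/2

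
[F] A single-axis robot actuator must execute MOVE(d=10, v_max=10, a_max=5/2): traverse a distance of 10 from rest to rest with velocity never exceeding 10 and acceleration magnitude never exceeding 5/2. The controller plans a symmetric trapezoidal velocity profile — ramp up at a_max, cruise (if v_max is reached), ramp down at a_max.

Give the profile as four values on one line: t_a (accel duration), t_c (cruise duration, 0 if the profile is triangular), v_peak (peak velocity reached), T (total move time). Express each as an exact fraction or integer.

t_a=2 t_c=0 v_peak=5 T=4

v_max²/a_max = 10²/(5/2) = 40
10 < 40 so t_c = 0
v_peak = √(10·5/2) = √25 = 5
t_a = 5/(5/2) = 2; t_c = 0
T = 2·2 = 4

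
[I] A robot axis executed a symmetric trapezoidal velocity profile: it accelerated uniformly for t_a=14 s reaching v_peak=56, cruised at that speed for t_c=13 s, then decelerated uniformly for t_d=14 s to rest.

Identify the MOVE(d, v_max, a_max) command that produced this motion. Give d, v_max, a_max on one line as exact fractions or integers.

a_max = 56/14 = 4
d_a = ½·56·14 = 392; d_c = 56·13 = 728
d = 2·392 + 728 = 1512
t_c = 13 > 0 → v_max = v_peak = 56

d=1512 v_max=56 a_max=4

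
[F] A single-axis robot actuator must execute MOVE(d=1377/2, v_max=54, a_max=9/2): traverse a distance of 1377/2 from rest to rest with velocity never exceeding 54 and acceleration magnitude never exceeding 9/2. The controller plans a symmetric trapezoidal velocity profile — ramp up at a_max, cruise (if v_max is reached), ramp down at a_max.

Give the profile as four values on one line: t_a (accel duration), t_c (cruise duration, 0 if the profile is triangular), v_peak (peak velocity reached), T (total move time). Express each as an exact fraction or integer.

t_a=12 t_c=3/4 v_peak=54 T=99/4

(v_max)²/a_max = 54²/(9/2) = 648
1377/2 ≥ 648 ⇒ cruise phase
t_a = 54/(9/2) = 12; v_peak = 54
d_cruise = 1377/2 − 648 = 81/2; t_c = (81/2)/54 = 3/4
T = 2·12 + 3/4 = 99/4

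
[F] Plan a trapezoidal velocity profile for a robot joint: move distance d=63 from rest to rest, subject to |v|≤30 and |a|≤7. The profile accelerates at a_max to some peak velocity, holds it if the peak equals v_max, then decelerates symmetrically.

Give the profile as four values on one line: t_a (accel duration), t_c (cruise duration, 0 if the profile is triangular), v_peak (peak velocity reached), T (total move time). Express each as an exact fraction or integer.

t_a=3 t_c=0 v_peak=21 T=6

(v_max)²/a_max = 30²/7 = 900/7
63 < 900/7 ⇒ no cruise
v_peak = √(63·7) = √441 = 21
t_a = 21/7 = 3; t_c = 0
T = 2·3 = 6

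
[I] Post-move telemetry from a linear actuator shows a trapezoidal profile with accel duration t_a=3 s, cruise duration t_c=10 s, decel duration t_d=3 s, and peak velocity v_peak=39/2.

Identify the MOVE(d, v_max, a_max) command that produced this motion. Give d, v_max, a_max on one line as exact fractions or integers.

d=507/2 v_max=39/2 a_max=13/2

a_max = (39/2)/3 = 13/2
d_a = ½·39/2·3 = 117/4; d_c = 39/2·10 = 195
d = 2·117/4 + 195 = 507/2
t_c = 10 > 0 ⇒ limit active, v_max = 39/2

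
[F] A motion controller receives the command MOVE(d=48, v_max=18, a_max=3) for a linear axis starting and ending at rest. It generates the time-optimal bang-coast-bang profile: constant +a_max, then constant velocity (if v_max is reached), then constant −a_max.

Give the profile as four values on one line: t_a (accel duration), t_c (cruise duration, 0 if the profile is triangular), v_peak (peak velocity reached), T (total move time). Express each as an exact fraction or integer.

t_a=4 t_c=0 v_peak=12 T=8

v_max²/a_max = 18²/3 = 108
48 < 108 → triangular
v_peak = √(48·3) = √144 = 12
t_a = 12/3 = 4; t_c = 0
T = 2·4 = 8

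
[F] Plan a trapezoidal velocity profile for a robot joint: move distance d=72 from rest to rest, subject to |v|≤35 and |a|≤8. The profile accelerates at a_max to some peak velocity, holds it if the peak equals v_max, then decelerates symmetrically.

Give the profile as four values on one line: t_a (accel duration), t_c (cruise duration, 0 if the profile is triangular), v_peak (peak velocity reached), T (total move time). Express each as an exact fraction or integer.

t_a=3 t_c=0 v_peak=24 T=6

v_max²/a_max = 35²/8 = 1225/8
72 < 1225/8 so t_c = 0
v_peak = √(72·8) = √576 = 24
t_a = 24/8 = 3; t_c = 0
T = 2·3 = 6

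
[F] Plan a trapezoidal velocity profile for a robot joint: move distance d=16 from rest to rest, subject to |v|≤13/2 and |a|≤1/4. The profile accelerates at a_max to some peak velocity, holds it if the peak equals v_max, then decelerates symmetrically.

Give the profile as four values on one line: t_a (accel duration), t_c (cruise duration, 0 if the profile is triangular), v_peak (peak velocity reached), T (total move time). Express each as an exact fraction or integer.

vₘ²/aₘ = (13/2)²/(1/4) = 169
16 < 169 ⇒ no cruise
v_peak = √(16·1/4) = √4 = 2
t_a = 2/(1/4) = 8; t_c = 0
T = 2·8 = 16

t_a=8 t_c=0 v_peak=2 T=16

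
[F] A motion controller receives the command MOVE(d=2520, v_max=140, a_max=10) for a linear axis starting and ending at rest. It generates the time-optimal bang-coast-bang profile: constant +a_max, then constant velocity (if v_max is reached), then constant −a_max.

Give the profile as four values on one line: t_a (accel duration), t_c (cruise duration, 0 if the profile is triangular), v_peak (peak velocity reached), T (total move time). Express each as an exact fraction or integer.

t_a=14 t_c=4 v_peak=140 T=32

(v_max)²/a_max = 140²/10 = 1960
2520 ≥ 1960 ⇒ cruise phase
t_a = 140/10 = 14; v_peak = 140
d_cruise = 2520 − 1960 = 560; t_c = 560/140 = 4
T = 2·14 + 4 = 32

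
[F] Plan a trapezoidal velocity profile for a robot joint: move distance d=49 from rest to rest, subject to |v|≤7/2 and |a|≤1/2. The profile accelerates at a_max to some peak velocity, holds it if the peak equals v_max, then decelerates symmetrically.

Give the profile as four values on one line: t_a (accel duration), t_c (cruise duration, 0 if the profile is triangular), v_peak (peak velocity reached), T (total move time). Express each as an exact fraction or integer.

vₘ²/aₘ = (7/2)²/(1/2) = 49/2
49 ≥ 49/2 → trapezoidal
t_a = (7/2)/(1/2) = 7; v_peak = 7/2
d_cruise = 49 − 49/2 = 49/2; t_c = (49/2)/(7/2) = 7
T = 2·7 + 7 = 21

t_a=7 t_c=7 v_peak=7/2 T=21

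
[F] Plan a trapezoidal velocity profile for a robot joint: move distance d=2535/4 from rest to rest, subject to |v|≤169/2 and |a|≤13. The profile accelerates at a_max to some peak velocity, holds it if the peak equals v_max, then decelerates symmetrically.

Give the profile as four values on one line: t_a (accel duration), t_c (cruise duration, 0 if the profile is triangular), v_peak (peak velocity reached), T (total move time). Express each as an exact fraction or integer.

t_a=13/2 t_c=1 v_peak=169/2 T=14

v_max²/a_max = (169/2)²/13 = 2197/4
2535/4 ≥ 2197/4 so v_max reached
t_a = (169/2)/13 = 13/2; v_peak = 169/2
d_cruise = 2535/4 − 2197/4 = 169/2; t_c = (169/2)/(169/2) = 1
T = 2·13/2 + 1 = 14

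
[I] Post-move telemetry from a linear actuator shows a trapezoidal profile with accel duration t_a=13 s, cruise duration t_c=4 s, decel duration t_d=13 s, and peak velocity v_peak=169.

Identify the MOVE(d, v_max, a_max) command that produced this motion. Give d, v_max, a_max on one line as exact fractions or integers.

a_max = 169/13 = 13
d_a = ½·169·13 = 2197/2; d_c = 169·4 = 676
d = 2·2197/2 + 676 = 2873
t_c = 4 > 0 → v_max = v_peak = 169

d=2873 v_max=169 a_max=13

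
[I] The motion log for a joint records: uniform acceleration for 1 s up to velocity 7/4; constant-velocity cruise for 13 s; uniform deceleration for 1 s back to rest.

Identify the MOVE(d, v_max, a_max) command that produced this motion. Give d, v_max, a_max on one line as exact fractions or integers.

a_max = (7/4)/1 = 7/4
d_a = ½·7/4·1 = 7/8; d_c = 7/4·13 = 91/4
d = 2·7/8 + 91/4 = 49/2
t_c = 13 > 0 so v_max = 7/4

d=49/2 v_max=7/4 a_max=7/4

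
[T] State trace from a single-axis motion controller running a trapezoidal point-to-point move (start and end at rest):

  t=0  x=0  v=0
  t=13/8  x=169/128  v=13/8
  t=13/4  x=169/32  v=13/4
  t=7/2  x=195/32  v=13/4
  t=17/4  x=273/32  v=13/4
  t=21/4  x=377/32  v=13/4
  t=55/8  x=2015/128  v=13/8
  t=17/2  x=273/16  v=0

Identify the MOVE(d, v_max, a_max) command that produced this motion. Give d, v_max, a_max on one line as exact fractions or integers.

final state: t=17/2, x=273/16, v=0 → d = 273/16
a_max = (13/8−0)/(13/8−0) = 1
max v = 13/4 over t∈[13/4,21/4] → v_max = 13/4
check: 13/4·(13/4+2) = 273/16 ✓

d=273/16 v_max=13/4 a_max=1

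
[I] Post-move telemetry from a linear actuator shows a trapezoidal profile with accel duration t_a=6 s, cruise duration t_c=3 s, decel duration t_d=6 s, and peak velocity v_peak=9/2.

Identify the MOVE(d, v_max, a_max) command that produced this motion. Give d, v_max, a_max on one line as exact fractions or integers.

a_max = (9/2)/6 = 3/4
d_a = ½·9/2·6 = 27/2; d_c = 9/2·3 = 27/2
d = 2·27/2 + 27/2 = 81/2
t_c = 3 > 0 ⇒ limit active, v_max = 9/2

d=81/2 v_max=9/2 a_max=3/4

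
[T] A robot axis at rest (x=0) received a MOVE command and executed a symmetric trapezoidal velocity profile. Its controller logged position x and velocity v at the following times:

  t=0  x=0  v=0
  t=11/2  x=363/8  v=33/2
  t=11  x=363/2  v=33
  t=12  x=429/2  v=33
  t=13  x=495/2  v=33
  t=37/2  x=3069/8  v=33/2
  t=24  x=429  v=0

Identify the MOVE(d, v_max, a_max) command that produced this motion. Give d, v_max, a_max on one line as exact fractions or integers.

final state: t=24, x=429, v=0 → d = 429
a_max = (33/2−0)/(11/2−0) = 3
max v = 33 over t∈[11,13] → v_max = 33
check: 33·(11+2) = 429 ✓

d=429 v_max=33 a_max=3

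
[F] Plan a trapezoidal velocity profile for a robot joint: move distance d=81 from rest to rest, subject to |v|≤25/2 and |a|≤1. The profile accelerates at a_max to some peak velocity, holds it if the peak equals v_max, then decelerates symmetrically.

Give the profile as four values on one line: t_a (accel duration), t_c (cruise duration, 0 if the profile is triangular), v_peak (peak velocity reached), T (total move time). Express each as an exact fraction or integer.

v_max²/a_max = (25/2)²/1 = 625/4
81 < 625/4 ⇒ no cruise
v_peak = √(81·1) = √81 = 9
t_a = 9/1 = 9; t_c = 0
T = 2·9 = 18

t_a=9 t_c=0 v_peak=9 T=18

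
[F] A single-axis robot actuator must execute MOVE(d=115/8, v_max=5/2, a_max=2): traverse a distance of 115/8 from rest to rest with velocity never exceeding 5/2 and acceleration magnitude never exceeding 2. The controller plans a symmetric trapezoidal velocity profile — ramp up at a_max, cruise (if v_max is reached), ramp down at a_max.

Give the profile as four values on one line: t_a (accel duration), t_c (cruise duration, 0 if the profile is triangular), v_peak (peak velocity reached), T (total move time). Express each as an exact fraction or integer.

t_a=5/4 t_c=9/2 v_peak=5/2 T=7

vₘ²/aₘ = (5/2)²/2 = 25/8
115/8 ≥ 25/8 so v_max reached
t_a = (5/2)/2 = 5/4; v_peak = 5/2
d_cruise = 115/8 − 25/8 = 45/4; t_c = (45/4)/(5/2) = 9/2
T = 2·5/4 + 9/2 = 7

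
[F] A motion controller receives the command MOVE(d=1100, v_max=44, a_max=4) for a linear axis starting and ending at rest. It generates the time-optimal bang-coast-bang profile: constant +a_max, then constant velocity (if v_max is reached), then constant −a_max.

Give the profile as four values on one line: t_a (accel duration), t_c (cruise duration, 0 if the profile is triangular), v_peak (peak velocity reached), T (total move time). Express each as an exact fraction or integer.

(v_max)²/a_max = 44²/4 = 484
1100 ≥ 484 ⇒ cruise phase
t_a = 44/4 = 11; v_peak = 44
d_cruise = 1100 − 484 = 616; t_c = 616/44 = 14
T = 2·11 + 14 = 36

t_a=11 t_c=14 v_peak=44 T=36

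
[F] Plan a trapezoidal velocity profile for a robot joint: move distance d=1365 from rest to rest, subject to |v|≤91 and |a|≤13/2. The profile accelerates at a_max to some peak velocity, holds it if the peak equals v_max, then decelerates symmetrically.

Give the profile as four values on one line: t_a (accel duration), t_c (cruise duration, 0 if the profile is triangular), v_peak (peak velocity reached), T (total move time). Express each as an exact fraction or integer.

t_a=14 t_c=1 v_peak=91 T=29

(v_max)²/a_max = 91²/(13/2) = 1274
1365 ≥ 1274 ⇒ cruise phase
t_a = 91/(13/2) = 14; v_peak = 91
d_cruise = 1365 − 1274 = 91; t_c = 91/91 = 1
T = 2·14 + 1 = 29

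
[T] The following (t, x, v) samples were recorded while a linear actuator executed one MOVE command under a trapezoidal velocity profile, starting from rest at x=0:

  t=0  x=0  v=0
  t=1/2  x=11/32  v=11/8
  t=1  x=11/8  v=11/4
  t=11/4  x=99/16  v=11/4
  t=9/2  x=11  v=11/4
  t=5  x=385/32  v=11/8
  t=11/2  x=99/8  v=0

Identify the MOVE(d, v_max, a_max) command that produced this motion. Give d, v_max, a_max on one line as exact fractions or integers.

final state: t=11/2, x=99/8, v=0 → d = 99/8
a_max = (11/8−0)/(1/2−0) = 11/4
max v = 11/4 over t∈[1,9/2] → v_max = 11/4
check: 11/4·(1+7/2) = 99/8 ✓

d=99/8 v_max=11/4 a_max=11/4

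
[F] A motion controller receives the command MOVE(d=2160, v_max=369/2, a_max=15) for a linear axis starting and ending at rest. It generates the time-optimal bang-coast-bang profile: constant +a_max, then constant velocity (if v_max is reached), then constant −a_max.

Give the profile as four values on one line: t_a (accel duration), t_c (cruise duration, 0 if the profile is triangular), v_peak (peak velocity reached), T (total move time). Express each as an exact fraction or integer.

t_a=12 t_c=0 v_peak=180 T=24

v_max²/a_max = (369/2)²/15 = 45387/20
2160 < 45387/20 so t_c = 0
v_peak = √(2160·15) = √32400 = 180
t_a = 180/15 = 12; t_c = 0
T = 2·12 = 24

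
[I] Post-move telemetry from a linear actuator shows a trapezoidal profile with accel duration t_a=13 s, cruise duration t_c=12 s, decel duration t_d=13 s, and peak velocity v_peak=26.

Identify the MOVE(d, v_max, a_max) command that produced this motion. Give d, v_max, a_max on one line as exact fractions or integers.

a_max = 26/13 = 2
d_a = ½·26·13 = 169; d_c = 26·12 = 312
d = 2·169 + 312 = 650
t_c = 12 > 0 so v_max = 26

d=650 v_max=26 a_max=2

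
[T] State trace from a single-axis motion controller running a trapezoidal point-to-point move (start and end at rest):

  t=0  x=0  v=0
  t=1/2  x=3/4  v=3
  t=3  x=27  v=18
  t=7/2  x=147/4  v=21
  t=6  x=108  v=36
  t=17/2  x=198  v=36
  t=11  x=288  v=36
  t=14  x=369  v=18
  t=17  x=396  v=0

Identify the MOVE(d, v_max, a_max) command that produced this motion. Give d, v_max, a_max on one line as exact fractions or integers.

d=396 v_max=36 a_max=6

final state: t=17, x=396, v=0 → d = 396
a_max = (3−0)/(1/2−0) = 6
max v = 36 over t∈[6,11] → v_max = 36
check: 36·(6+5) = 396 ✓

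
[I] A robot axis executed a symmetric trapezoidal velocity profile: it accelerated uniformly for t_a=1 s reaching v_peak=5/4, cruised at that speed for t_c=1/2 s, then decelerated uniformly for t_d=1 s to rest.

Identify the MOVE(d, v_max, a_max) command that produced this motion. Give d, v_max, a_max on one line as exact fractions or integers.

a_max = (5/4)/1 = 5/4
d_a = ½·5/4·1 = 5/8; d_c = 5/4·1/2 = 5/8
d = 2·5/8 + 5/8 = 15/8
t_c = 1/2 > 0 ⇒ limit active, v_max = 5/4

d=15/8 v_max=5/4 a_max=5/4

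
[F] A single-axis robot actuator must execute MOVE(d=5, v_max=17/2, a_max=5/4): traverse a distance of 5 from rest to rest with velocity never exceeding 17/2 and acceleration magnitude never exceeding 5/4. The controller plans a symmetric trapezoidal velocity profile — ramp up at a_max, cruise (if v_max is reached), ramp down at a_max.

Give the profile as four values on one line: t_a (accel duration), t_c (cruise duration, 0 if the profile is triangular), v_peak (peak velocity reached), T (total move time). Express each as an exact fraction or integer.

vₘ²/aₘ = (17/2)²/(5/4) = 289/5
5 < 289/5 → triangular
v_peak = √(5·5/4) = √(25/4) = 5/2
t_a = (5/2)/(5/4) = 2; t_c = 0
T = 2·2 = 4

t_a=2 t_c=0 v_peak=5/2 T=4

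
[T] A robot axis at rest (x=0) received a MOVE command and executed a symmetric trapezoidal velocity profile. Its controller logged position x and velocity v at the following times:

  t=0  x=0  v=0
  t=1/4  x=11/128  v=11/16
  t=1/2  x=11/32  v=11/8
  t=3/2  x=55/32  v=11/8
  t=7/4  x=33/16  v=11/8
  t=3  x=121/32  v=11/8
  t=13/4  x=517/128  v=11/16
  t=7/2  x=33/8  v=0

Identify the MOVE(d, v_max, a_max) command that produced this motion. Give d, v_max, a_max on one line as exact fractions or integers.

d=33/8 v_max=11/8 a_max=11/4

final state: t=7/2, x=33/8, v=0 → d = 33/8
a_max = (11/16−0)/(1/4−0) = 11/4
max v = 11/8 over t∈[1/2,3] → v_max = 11/8
check: 11/8·(1/2+5/2) = 33/8 ✓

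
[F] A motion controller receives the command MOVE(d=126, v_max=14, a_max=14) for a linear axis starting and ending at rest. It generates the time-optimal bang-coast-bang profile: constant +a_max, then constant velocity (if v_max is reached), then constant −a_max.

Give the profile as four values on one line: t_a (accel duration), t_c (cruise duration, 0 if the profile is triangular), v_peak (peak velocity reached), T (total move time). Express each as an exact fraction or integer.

v_max²/a_max = 14²/14 = 14
126 ≥ 14 ⇒ cruise phase
t_a = 14/14 = 1; v_peak = 14
d_cruise = 126 − 14 = 112; t_c = 112/14 = 8
T = 2·1 + 8 = 10

t_a=1 t_c=8 v_peak=14 T=10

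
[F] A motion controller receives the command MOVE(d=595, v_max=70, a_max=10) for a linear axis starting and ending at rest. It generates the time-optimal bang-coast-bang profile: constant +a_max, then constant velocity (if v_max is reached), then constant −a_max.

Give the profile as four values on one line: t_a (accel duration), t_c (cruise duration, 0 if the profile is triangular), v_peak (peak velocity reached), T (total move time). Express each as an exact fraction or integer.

t_a=7 t_c=3/2 v_peak=70 T=31/2

vₘ²/aₘ = 70²/10 = 490
595 ≥ 490 ⇒ cruise phase
t_a = 70/10 = 7; v_peak = 70
d_cruise = 595 − 490 = 105; t_c = 105/70 = 3/2
T = 2·7 + 3/2 = 31/2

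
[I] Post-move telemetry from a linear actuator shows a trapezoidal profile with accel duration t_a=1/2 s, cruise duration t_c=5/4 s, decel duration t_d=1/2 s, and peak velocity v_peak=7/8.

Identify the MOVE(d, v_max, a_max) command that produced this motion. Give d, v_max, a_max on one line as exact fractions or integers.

a_max = (7/8)/(1/2) = 7/4
d_a = ½·7/8·1/2 = 7/32; d_c = 7/8·5/4 = 35/32
d = 2·7/32 + 35/32 = 49/32
t_c = 5/4 > 0 so v_max = 7/8

d=49/32 v_max=7/8 a_max=7/4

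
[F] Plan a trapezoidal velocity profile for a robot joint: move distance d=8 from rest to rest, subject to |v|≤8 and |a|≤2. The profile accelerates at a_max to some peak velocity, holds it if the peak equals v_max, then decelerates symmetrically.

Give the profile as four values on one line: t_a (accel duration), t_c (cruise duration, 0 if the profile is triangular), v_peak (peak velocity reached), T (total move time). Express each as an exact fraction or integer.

t_a=2 t_c=0 v_peak=4 T=4

(v_max)²/a_max = 8²/2 = 32
8 < 32 ⇒ no cruise
v_peak = √(8·2) = √16 = 4
t_a = 4/2 = 2; t_c = 0
T = 2·2 = 4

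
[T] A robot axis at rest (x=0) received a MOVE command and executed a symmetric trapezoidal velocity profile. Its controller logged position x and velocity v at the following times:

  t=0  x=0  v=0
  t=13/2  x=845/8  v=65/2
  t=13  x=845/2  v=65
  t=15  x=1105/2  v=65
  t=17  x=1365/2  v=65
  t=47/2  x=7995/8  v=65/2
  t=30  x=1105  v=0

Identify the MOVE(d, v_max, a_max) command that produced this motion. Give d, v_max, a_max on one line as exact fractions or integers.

final state: t=30, x=1105, v=0 → d = 1105
a_max = (65/2−0)/(13/2−0) = 5
max v = 65 over t∈[13,17] → v_max = 65
check: 65·(13+4) = 1105 ✓

d=1105 v_max=65 a_max=5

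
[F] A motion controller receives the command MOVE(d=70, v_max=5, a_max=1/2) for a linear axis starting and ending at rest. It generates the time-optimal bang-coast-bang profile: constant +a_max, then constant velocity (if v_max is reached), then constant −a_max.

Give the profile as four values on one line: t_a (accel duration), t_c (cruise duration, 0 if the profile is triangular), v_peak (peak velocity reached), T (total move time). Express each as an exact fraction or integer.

t_a=10 t_c=4 v_peak=5 T=24

v_max²/a_max = 5²/(1/2) = 50
70 ≥ 50 so v_max reached
t_a = 5/(1/2) = 10; v_peak = 5
d_cruise = 70 − 50 = 20; t_c = 20/5 = 4
T = 2·10 + 4 = 24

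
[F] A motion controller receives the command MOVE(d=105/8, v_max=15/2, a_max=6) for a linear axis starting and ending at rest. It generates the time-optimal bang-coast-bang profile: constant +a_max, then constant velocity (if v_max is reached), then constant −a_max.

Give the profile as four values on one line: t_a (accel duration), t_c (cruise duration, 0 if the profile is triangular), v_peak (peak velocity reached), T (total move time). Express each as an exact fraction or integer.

t_a=5/4 t_c=1/2 v_peak=15/2 T=3

vₘ²/aₘ = (15/2)²/6 = 75/8
105/8 ≥ 75/8 so v_max reached
t_a = (15/2)/6 = 5/4; v_peak = 15/2
d_cruise = 105/8 − 75/8 = 15/4; t_c = (15/4)/(15/2) = 1/2
T = 2·5/4 + 1/2 = 3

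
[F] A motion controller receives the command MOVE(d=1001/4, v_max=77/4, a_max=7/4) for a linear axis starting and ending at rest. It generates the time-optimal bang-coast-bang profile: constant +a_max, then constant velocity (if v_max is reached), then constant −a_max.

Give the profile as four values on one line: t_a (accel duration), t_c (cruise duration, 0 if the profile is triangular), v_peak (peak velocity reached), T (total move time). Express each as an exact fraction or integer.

vₘ²/aₘ = (77/4)²/(7/4) = 847/4
1001/4 ≥ 847/4 → trapezoidal
t_a = (77/4)/(7/4) = 11; v_peak = 77/4
d_cruise = 1001/4 − 847/4 = 77/2; t_c = (77/2)/(77/4) = 2
T = 2·11 + 2 = 24

t_a=11 t_c=2 v_peak=77/4 T=24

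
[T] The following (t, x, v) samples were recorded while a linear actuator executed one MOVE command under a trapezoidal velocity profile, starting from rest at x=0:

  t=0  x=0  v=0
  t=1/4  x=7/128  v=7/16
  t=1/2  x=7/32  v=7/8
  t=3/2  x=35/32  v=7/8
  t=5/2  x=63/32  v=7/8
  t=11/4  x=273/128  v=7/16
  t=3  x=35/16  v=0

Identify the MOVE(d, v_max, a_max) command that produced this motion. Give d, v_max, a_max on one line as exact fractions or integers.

d=35/16 v_max=7/8 a_max=7/4

final state: t=3, x=35/16, v=0 → d = 35/16
a_max = (7/16−0)/(1/4−0) = 7/4
max v = 7/8 over t∈[1/2,5/2] → v_max = 7/8
check: 7/8·(1/2+2) = 35/16 ✓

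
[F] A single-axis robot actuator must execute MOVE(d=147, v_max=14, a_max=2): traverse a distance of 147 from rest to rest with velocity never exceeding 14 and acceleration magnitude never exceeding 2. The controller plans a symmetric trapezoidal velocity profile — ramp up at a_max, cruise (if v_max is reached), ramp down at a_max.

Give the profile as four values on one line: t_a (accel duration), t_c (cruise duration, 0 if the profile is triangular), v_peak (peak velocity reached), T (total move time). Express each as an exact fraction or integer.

v_max²/a_max = 14²/2 = 98
147 ≥ 98 → trapezoidal
t_a = 14/2 = 7; v_peak = 14
d_cruise = 147 − 98 = 49; t_c = 49/14 = 7/2
T = 2·7 + 7/2 = 35/2

t_a=7 t_c=7/2 v_peak=14 T=35/2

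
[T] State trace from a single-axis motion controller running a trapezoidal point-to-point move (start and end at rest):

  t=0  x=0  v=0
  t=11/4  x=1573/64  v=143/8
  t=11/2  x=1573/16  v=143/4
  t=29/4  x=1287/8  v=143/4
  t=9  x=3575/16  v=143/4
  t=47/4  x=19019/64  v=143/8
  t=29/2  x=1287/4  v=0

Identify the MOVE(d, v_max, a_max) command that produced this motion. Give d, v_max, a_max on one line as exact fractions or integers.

d=1287/4 v_max=143/4 a_max=13/2

final state: t=29/2, x=1287/4, v=0 → d = 1287/4
a_max = (143/8−0)/(11/4−0) = 13/2
max v = 143/4 over t∈[11/2,9] → v_max = 143/4
check: 143/4·(11/2+7/2) = 1287/4 ✓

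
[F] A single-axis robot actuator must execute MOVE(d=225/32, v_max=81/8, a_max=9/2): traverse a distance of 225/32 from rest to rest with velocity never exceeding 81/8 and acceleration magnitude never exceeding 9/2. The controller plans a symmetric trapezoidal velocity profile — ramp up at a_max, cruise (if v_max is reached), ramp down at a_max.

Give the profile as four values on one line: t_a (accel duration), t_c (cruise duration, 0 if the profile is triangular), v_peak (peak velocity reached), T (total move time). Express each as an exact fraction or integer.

v_max²/a_max = (81/8)²/(9/2) = 729/32
225/32 < 729/32 ⇒ no cruise
v_peak = √(225/32·9/2) = √(2025/64) = 45/8
t_a = (45/8)/(9/2) = 5/4; t_c = 0
T = 2·5/4 = 5/2

t_a=5/4 t_c=0 v_peak=45/8 T=5/2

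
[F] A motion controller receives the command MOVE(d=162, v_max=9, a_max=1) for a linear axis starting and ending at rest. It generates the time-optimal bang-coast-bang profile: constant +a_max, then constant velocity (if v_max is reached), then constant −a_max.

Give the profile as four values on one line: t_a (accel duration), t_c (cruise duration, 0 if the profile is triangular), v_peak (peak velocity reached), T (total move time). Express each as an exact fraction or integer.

t_a=9 t_c=9 v_peak=9 T=27

(v_max)²/a_max = 9²/1 = 81
162 ≥ 81 → trapezoidal
t_a = 9/1 = 9; v_peak = 9
d_cruise = 162 − 81 = 81; t_c = 81/9 = 9
T = 2·9 + 9 = 27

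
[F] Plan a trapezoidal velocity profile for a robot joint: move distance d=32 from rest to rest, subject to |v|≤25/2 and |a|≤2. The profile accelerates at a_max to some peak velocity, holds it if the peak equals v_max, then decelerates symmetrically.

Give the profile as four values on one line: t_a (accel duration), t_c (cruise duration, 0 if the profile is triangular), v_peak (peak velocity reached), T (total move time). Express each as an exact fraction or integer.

t_a=4 t_c=0 v_peak=8 T=8

v_max²/a_max = (25/2)²/2 = 625/8
32 < 625/8 ⇒ no cruise
v_peak = √(32·2) = √64 = 8
t_a = 8/2 = 4; t_c = 0
T = 2·4 = 8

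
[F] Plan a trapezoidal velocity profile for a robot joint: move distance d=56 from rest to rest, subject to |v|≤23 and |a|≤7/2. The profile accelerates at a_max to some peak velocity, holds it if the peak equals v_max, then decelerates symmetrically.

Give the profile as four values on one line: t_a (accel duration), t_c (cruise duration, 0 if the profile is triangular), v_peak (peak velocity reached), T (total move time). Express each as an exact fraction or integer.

vₘ²/aₘ = 23²/(7/2) = 1058/7
56 < 1058/7 ⇒ no cruise
v_peak = √(56·7/2) = √196 = 14
t_a = 14/(7/2) = 4; t_c = 0
T = 2·4 = 8

t_a=4 t_c=0 v_peak=14 T=8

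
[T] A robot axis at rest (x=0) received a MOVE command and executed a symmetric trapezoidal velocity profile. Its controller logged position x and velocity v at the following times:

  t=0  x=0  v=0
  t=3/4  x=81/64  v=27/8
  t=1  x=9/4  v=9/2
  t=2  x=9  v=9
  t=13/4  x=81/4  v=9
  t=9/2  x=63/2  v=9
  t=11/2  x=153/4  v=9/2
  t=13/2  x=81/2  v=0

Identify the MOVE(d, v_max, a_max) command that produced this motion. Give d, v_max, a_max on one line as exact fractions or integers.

final state: t=13/2, x=81/2, v=0 → d = 81/2
a_max = (27/8−0)/(3/4−0) = 9/2
max v = 9 over t∈[2,9/2] → v_max = 9
check: 9·(2+5/2) = 81/2 ✓

d=81/2 v_max=9 a_max=9/2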